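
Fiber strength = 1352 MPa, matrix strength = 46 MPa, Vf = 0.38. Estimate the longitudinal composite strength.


sigma_1 = sigma_f*Vf + sigma_m*(1-Vf) = 1352*0.38 + 46*0.62 = 542.3 MPa

542.3 MPa


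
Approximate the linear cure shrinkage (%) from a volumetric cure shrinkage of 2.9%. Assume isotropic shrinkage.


Linear shrinkage ≈ vol_shrink/3 = 2.9/3 = 0.967%

0.967%


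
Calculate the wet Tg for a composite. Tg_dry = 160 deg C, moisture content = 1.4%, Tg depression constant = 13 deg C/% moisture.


Tg_wet = Tg_dry - k*moisture = 160 - 13*1.4 = 141.8 deg C

141.8 deg C


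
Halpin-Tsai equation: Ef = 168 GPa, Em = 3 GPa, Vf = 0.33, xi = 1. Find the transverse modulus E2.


eta = (Ef/Em - 1)/(Ef/Em + xi) = (56.0 - 1)/(56.0 + 1) = 0.9649
E2 = Em*(1+xi*eta*Vf)/(1-eta*Vf) = 5.8 GPa

5.8 GPa


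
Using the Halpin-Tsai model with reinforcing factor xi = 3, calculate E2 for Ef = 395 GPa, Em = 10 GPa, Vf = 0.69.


eta = (Ef/Em - 1)/(Ef/Em + xi) = (39.5 - 1)/(39.5 + 3) = 0.9059
E2 = Em*(1+xi*eta*Vf)/(1-eta*Vf) = 76.68 GPa

76.68 GPa


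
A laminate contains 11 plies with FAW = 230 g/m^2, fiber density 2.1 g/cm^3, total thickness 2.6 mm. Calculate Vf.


Vf = n * FAW / (rho_f * h * 1000) = 11 * 230 / (2.1 * 2.6 * 1000) = 0.4634

0.4634


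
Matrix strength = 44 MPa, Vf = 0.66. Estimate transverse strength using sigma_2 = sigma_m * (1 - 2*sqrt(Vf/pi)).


factor = 1 - 2*sqrt(0.66/pi) = 0.0833
sigma_2 = 44 * 0.0833 = 3.67 MPa

3.67 MPa


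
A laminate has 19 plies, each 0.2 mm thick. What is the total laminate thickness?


h = n * t_ply = 19 * 0.2 = 3.8 mm

3.8 mm


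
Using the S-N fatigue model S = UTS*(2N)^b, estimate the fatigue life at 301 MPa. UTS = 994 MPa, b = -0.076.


N = 0.5 * (S/UTS)^(1/b) = 0.5 * (301/994)^(1/-0.076) = 3.3539e+06 cycles

3.3539e+06 cycles


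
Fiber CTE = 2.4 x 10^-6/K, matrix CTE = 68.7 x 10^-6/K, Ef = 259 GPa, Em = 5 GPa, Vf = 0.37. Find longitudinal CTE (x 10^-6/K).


E1 = Ef*Vf + Em*(1-Vf) = 98.98
alpha_1 = (alpha_f*Ef*Vf + alpha_m*Em*(1-Vf))/E1 = 4.51 x 10^-6/K

4.51 x 10^-6/K


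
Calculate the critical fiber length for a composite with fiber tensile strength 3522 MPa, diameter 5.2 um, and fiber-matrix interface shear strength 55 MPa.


Lc = sigma_f * d / (2 * tau_i) = 3522 * 5.2 / (2 * 55) = 166.5 um

166.5 um


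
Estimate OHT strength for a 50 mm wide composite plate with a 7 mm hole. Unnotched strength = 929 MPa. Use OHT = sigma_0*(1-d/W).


OHT = sigma_0*(1-d/W) = 929*(1-7/50) = 798.9 MPa

798.9 MPa


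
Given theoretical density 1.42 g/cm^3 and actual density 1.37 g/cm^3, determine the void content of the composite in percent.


Void% = (rho_theo - rho_actual)/rho_theo * 100 = (1.42 - 1.37)/1.42 * 100 = 3.52%

3.52%


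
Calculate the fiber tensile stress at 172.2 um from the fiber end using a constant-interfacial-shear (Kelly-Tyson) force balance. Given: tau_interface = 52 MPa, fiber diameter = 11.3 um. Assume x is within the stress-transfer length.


Force balance: sigma_f * (pi*d^2/4) = tau * (pi*d) * x  ->  sigma_f = 4 * tau * x / d
sigma_f = 4 * 52 * 172.2 / 11.3 = 3169.7 MPa

3169.7 MPa


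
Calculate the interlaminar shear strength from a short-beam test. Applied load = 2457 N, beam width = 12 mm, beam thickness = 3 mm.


ILSS = 3F/(4bh) = 3*2457/(4*12*3) = 51.19 MPa

51.19 MPa


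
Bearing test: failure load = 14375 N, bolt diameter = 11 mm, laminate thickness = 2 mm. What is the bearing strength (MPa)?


sigma_br = F/(d*h) = 14375/(11*2) = 653.4 MPa

653.4 MPa


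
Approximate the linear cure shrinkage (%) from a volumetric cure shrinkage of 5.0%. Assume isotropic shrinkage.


Linear shrinkage ≈ vol_shrink/3 = 5.0/3 = 1.667%

1.667%


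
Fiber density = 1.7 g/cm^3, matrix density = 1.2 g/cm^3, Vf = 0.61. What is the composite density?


rho_c = rho_f*Vf + rho_m*(1-Vf) = 1.7*0.61 + 1.2*0.39 = 1.505 g/cm^3

1.505 g/cm^3


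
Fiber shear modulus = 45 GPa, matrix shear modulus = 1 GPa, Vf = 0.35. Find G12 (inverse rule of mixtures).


1/G12 = Vf/Gf + (1-Vf)/Gm = 0.35/45 + 0.65/1
G12 = 1.52 GPa

1.52 GPa


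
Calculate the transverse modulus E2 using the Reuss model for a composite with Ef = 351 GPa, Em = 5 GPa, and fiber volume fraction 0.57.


1/E2 = Vf/Ef + (1-Vf)/Em = 0.57/351 + 0.43/5
E2 = 11.41 GPa

11.41 GPa


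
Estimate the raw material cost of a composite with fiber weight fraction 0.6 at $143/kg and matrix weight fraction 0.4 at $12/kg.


Cost = cost_f*Wf + cost_m*Wm = 143*0.6 + 12*0.4 = $90.6/kg

$90.6/kg


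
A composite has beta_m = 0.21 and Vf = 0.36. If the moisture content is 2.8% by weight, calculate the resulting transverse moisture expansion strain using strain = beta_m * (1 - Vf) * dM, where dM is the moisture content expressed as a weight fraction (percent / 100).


dM = 2.8/100 = 0.028
strain = beta_m * (1-Vf) * dM = 0.21 * 0.64 * 0.028 = 0.0037632

0.0037632


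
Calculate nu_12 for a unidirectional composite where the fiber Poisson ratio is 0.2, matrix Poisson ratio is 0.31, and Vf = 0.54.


nu_12 = nu_f*Vf + nu_m*(1-Vf) = 0.2*0.54 + 0.31*0.46 = 0.2506

0.2506


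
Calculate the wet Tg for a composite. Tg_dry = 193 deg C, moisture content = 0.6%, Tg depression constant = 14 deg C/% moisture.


Tg_wet = Tg_dry - k*moisture = 193 - 14*0.6 = 184.6 deg C

184.6 deg C


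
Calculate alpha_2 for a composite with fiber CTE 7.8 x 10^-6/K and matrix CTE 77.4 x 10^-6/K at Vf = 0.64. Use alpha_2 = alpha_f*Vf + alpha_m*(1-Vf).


alpha_2 = alpha_f*Vf + alpha_m*(1-Vf) = 7.8*0.64 + 77.4*0.36 = 32.9 x 10^-6/K

32.9 x 10^-6/K


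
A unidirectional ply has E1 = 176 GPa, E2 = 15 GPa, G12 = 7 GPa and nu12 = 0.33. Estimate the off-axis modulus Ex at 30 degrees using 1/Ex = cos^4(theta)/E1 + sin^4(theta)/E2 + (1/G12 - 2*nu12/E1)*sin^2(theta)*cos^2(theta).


cos^4(30) = 0.5625, sin^4(30) = 0.0625, sin^2(30)*cos^2(30) = 0.1875
1/G12 - 2*nu12/E1 = 1/7 - 2*0.33/176 = 0.139107 GPa^-1
1/Ex = 0.5625/176 + 0.0625/15 + 0.139107*0.1875 = 0.0334453 GPa^-1
Ex = 29.9 GPa

29.9 GPa


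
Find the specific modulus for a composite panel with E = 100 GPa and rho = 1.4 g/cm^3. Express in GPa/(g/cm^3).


Specific stiffness = E/rho = 100/1.4 = 71.4 GPa/(g/cm^3)

71.4 GPa/(g/cm^3)


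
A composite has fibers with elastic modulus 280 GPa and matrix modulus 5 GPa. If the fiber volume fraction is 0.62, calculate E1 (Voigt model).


E1 = Ef*Vf + Em*(1-Vf) = 280*0.62 + 5*0.38 = 175.5 GPa

175.5 GPa


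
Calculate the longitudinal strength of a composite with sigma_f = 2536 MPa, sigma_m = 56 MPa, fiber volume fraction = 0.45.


sigma_1 = sigma_f*Vf + sigma_m*(1-Vf) = 2536*0.45 + 56*0.55 = 1172.0 MPa

1172.0 MPa


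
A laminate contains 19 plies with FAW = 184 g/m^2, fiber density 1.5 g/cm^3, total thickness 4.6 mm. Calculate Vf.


Vf = n * FAW / (rho_f * h * 1000) = 19 * 184 / (1.5 * 4.6 * 1000) = 0.5067

0.5067


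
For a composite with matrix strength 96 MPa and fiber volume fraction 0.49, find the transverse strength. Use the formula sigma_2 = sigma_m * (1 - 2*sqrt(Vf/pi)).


factor = 1 - 2*sqrt(0.49/pi) = 0.2101
sigma_2 = 96 * 0.2101 = 20.17 MPa

20.17 MPa


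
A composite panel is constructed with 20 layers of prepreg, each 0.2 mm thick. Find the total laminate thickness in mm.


h = n * t_ply = 20 * 0.2 = 4.0 mm

4.0 mm


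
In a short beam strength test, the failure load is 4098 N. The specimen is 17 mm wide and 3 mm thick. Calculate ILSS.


ILSS = 3F/(4bh) = 3*4098/(4*17*3) = 60.26 MPa

60.26 MPa


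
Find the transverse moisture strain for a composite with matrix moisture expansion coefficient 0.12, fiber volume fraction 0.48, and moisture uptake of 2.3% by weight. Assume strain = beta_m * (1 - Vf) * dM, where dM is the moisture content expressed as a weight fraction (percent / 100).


dM = 2.3/100 = 0.023
strain = beta_m * (1-Vf) * dM = 0.12 * 0.52 * 0.023 = 0.0014352

0.0014352


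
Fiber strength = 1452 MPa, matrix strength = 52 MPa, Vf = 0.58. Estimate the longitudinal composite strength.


sigma_1 = sigma_f*Vf + sigma_m*(1-Vf) = 1452*0.58 + 52*0.42 = 864.0 MPa

864.0 MPa


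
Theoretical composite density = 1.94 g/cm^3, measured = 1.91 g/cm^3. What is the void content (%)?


Void% = (rho_theo - rho_actual)/rho_theo * 100 = (1.94 - 1.91)/1.94 * 100 = 1.55%

1.55%


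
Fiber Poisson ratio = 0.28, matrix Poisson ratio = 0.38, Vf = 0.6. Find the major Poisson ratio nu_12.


nu_12 = nu_f*Vf + nu_m*(1-Vf) = 0.28*0.6 + 0.38*0.4 = 0.32

0.32


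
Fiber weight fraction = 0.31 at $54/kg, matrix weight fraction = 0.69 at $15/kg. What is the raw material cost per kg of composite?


Cost = cost_f*Wf + cost_m*Wm = 54*0.31 + 15*0.69 = $27.09/kg

$27.09/kg


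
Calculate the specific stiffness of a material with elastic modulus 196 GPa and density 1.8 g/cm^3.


Specific stiffness = E/rho = 196/1.8 = 108.9 GPa/(g/cm^3)

108.9 GPa/(g/cm^3)


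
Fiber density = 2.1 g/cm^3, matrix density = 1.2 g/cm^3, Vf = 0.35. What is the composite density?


rho_c = rho_f*Vf + rho_m*(1-Vf) = 2.1*0.35 + 1.2*0.65 = 1.515 g/cm^3

1.515 g/cm^3


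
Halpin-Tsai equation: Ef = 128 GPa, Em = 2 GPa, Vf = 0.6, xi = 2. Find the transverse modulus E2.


eta = (Ef/Em - 1)/(Ef/Em + xi) = (64.0 - 1)/(64.0 + 2) = 0.9545
E2 = Em*(1+xi*eta*Vf)/(1-eta*Vf) = 10.04 GPa

10.04 GPa


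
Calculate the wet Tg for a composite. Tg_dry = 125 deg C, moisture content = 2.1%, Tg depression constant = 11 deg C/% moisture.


Tg_wet = Tg_dry - k*moisture = 125 - 11*2.1 = 101.9 deg C

101.9 deg C


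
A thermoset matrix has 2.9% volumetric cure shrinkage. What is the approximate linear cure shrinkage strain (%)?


Linear shrinkage ≈ vol_shrink/3 = 2.9/3 = 0.967%

0.967%


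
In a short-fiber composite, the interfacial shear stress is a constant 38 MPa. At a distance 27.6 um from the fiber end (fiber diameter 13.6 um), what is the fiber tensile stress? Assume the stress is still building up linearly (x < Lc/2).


Force balance: sigma_f * (pi*d^2/4) = tau * (pi*d) * x  ->  sigma_f = 4 * tau * x / d
sigma_f = 4 * 38 * 27.6 / 13.6 = 308.5 MPa

308.5 MPa


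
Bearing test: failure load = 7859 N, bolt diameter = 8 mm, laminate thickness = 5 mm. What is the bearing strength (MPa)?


sigma_br = F/(d*h) = 7859/(8*5) = 196.5 MPa

196.5 MPa


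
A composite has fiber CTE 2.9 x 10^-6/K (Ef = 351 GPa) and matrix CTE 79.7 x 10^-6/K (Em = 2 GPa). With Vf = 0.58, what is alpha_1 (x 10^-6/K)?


E1 = Ef*Vf + Em*(1-Vf) = 204.42
alpha_1 = (alpha_f*Ef*Vf + alpha_m*Em*(1-Vf))/E1 = 3.22 x 10^-6/K

3.22 x 10^-6/K


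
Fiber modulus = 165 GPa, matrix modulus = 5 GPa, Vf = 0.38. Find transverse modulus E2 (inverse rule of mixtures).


1/E2 = Vf/Ef + (1-Vf)/Em = 0.38/165 + 0.62/5
E2 = 7.92 GPa

7.92 GPa


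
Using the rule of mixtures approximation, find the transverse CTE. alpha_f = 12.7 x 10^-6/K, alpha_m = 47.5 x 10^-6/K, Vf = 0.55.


alpha_2 = alpha_f*Vf + alpha_m*(1-Vf) = 12.7*0.55 + 47.5*0.45 = 28.4 x 10^-6/K

28.4 x 10^-6/K


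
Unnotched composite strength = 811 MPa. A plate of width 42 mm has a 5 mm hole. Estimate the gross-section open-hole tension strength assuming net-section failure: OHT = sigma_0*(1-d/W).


OHT = sigma_0*(1-d/W) = 811*(1-5/42) = 714.5 MPa

714.5 MPa


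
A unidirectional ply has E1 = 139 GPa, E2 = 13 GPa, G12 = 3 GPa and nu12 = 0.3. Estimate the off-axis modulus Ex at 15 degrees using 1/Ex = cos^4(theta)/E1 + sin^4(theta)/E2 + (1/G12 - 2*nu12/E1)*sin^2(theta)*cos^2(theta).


cos^4(15) = 0.870513, sin^4(15) = 0.004487, sin^2(15)*cos^2(15) = 0.0625
1/G12 - 2*nu12/E1 = 1/3 - 2*0.3/139 = 0.329017 GPa^-1
1/Ex = 0.870513/139 + 0.004487/13 + 0.329017*0.0625 = 0.0271714 GPa^-1
Ex = 36.8 GPa

36.8 GPa


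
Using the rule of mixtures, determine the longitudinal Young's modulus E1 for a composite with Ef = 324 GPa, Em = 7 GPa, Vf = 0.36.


E1 = Ef*Vf + Em*(1-Vf) = 324*0.36 + 7*0.64 = 121.12 GPa

121.12 GPa


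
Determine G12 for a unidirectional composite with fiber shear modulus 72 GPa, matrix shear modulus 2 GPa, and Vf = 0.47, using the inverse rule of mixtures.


1/G12 = Vf/Gf + (1-Vf)/Gm = 0.47/72 + 0.53/2
G12 = 3.68 GPa

3.68 GPa


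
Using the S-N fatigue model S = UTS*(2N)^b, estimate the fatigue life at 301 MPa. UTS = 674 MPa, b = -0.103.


N = 0.5 * (S/UTS)^(1/b) = 0.5 * (301/674)^(1/-0.103) = 1252.9538 cycles

1252.9538 cycles


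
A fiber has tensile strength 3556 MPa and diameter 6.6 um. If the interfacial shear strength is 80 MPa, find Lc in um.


Lc = sigma_f * d / (2 * tau_i) = 3556 * 6.6 / (2 * 80) = 146.7 um

146.7 um


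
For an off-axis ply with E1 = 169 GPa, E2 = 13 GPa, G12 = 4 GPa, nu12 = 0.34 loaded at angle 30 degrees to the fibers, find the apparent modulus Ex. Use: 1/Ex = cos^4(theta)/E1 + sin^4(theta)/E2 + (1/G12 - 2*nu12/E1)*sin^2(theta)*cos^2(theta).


cos^4(30) = 0.5625, sin^4(30) = 0.0625, sin^2(30)*cos^2(30) = 0.1875
1/G12 - 2*nu12/E1 = 1/4 - 2*0.34/169 = 0.245976 GPa^-1
1/Ex = 0.5625/169 + 0.0625/13 + 0.245976*0.1875 = 0.0542567 GPa^-1
Ex = 18.43 GPa

18.43 GPa


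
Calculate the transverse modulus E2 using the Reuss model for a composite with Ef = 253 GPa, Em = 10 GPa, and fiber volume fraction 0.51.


1/E2 = Vf/Ef + (1-Vf)/Em = 0.51/253 + 0.49/10
E2 = 19.6 GPa

19.6 GPa


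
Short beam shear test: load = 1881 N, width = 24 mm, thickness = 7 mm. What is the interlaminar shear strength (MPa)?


ILSS = 3F/(4bh) = 3*1881/(4*24*7) = 8.4 MPa

8.4 MPa


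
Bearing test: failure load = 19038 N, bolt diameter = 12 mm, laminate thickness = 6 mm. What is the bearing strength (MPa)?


sigma_br = F/(d*h) = 19038/(12*6) = 264.4 MPa

264.4 MPa


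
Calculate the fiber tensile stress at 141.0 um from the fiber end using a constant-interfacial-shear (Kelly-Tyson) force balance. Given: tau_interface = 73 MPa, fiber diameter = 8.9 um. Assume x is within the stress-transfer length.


Force balance: sigma_f * (pi*d^2/4) = tau * (pi*d) * x  ->  sigma_f = 4 * tau * x / d
sigma_f = 4 * 73 * 141.0 / 8.9 = 4626.1 MPa

4626.1 MPa


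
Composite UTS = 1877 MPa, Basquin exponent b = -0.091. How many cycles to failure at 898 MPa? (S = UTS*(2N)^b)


N = 0.5 * (S/UTS)^(1/b) = 0.5 * (898/1877)^(1/-0.091) = 1650.1322 cycles

1650.1322 cycles


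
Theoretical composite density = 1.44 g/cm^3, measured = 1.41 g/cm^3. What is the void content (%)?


Void% = (rho_theo - rho_actual)/rho_theo * 100 = (1.44 - 1.41)/1.44 * 100 = 2.08%

2.08%


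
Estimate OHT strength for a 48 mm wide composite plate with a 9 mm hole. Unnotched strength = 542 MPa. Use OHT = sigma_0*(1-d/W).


OHT = sigma_0*(1-d/W) = 542*(1-9/48) = 440.4 MPa

440.4 MPa


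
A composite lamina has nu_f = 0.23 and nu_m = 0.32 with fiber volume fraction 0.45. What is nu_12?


nu_12 = nu_f*Vf + nu_m*(1-Vf) = 0.23*0.45 + 0.32*0.55 = 0.2795

0.2795


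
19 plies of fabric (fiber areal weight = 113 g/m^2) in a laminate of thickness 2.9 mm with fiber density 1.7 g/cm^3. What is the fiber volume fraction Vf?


Vf = n * FAW / (rho_f * h * 1000) = 19 * 113 / (1.7 * 2.9 * 1000) = 0.4355

0.4355


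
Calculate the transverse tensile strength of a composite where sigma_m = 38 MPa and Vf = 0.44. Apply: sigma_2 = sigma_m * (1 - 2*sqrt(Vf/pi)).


factor = 1 - 2*sqrt(0.44/pi) = 0.2515
sigma_2 = 38 * 0.2515 = 9.56 MPa

9.56 MPa


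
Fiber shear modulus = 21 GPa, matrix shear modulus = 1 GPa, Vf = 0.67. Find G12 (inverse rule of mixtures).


1/G12 = Vf/Gf + (1-Vf)/Gm = 0.67/21 + 0.33/1
G12 = 2.76 GPa

2.76 GPa


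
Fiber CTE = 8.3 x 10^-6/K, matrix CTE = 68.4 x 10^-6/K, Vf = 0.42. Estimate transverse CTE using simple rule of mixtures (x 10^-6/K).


alpha_2 = alpha_f*Vf + alpha_m*(1-Vf) = 8.3*0.42 + 68.4*0.58 = 43.2 x 10^-6/K

43.2 x 10^-6/K


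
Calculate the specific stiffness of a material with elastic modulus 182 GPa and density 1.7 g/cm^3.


Specific stiffness = E/rho = 182/1.7 = 107.1 GPa/(g/cm^3)

107.1 GPa/(g/cm^3)


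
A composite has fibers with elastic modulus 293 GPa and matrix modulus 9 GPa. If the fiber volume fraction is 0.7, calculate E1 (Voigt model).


E1 = Ef*Vf + Em*(1-Vf) = 293*0.7 + 9*0.3 = 207.8 GPa

207.8 GPa


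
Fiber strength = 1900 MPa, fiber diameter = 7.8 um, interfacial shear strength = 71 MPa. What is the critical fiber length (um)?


Lc = sigma_f * d / (2 * tau_i) = 1900 * 7.8 / (2 * 71) = 104.4 um

104.4 um


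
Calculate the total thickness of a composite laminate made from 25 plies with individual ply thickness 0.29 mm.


h = n * t_ply = 25 * 0.29 = 7.25 mm

7.25 mm


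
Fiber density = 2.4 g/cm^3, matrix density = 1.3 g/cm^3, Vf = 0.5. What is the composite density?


rho_c = rho_f*Vf + rho_m*(1-Vf) = 2.4*0.5 + 1.3*0.5 = 1.85 g/cm^3

1.85 g/cm^3


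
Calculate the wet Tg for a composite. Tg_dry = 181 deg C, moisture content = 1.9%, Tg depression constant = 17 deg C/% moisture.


Tg_wet = Tg_dry - k*moisture = 181 - 17*1.9 = 148.7 deg C

148.7 deg C


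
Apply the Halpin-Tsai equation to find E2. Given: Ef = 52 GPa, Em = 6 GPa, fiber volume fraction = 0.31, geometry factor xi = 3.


eta = (Ef/Em - 1)/(Ef/Em + xi) = (8.6667 - 1)/(8.6667 + 3) = 0.6571
E2 = Em*(1+xi*eta*Vf)/(1-eta*Vf) = 12.14 GPa

12.14 GPa


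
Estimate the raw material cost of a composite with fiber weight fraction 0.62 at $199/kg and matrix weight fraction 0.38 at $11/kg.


Cost = cost_f*Wf + cost_m*Wm = 199*0.62 + 11*0.38 = $127.56/kg

$127.56/kg


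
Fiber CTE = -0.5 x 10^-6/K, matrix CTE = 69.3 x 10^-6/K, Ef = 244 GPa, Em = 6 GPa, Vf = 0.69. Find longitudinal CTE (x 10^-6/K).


E1 = Ef*Vf + Em*(1-Vf) = 170.22
alpha_1 = (alpha_f*Ef*Vf + alpha_m*Em*(1-Vf))/E1 = 0.26 x 10^-6/K

0.26 x 10^-6/K


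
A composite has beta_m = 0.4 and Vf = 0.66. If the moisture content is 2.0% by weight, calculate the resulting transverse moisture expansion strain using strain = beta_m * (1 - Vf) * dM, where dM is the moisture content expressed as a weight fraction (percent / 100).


dM = 2.0/100 = 0.02
strain = beta_m * (1-Vf) * dM = 0.4 * 0.34 * 0.02 = 0.00272

0.00272


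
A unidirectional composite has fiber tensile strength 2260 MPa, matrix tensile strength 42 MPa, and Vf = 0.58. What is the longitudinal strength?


sigma_1 = sigma_f*Vf + sigma_m*(1-Vf) = 2260*0.58 + 42*0.42 = 1328.4 MPa

1328.4 MPa


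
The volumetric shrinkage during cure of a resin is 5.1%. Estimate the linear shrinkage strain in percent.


Linear shrinkage ≈ vol_shrink/3 = 5.1/3 = 1.7%

1.7%


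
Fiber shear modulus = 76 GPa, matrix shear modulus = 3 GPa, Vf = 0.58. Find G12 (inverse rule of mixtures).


1/G12 = Vf/Gf + (1-Vf)/Gm = 0.58/76 + 0.42/3
G12 = 6.77 GPa

6.77 GPa


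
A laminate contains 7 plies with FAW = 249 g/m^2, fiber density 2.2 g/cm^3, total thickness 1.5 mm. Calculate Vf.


Vf = n * FAW / (rho_f * h * 1000) = 7 * 249 / (2.2 * 1.5 * 1000) = 0.5282

0.5282


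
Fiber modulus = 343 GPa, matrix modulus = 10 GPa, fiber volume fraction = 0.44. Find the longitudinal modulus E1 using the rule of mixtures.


E1 = Ef*Vf + Em*(1-Vf) = 343*0.44 + 10*0.56 = 156.52 GPa

156.52 GPa


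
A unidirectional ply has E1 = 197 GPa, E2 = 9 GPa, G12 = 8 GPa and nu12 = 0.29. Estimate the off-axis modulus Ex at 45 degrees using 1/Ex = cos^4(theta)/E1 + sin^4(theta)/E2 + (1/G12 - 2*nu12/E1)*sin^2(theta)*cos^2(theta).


cos^4(45) = 0.25, sin^4(45) = 0.25, sin^2(45)*cos^2(45) = 0.25
1/G12 - 2*nu12/E1 = 1/8 - 2*0.29/197 = 0.122056 GPa^-1
1/Ex = 0.25/197 + 0.25/9 + 0.122056*0.25 = 0.0595608 GPa^-1
Ex = 16.79 GPa

16.79 GPa


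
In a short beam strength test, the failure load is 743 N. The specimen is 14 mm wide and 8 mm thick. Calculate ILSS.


ILSS = 3F/(4bh) = 3*743/(4*14*8) = 4.98 MPa

4.98 MPa


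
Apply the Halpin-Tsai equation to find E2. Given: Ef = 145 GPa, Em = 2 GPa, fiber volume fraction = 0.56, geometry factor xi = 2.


eta = (Ef/Em - 1)/(Ef/Em + xi) = (72.5 - 1)/(72.5 + 2) = 0.9597
E2 = Em*(1+xi*eta*Vf)/(1-eta*Vf) = 8.97 GPa

8.97 GPa


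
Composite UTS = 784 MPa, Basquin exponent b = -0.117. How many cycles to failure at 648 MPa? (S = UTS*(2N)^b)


N = 0.5 * (S/UTS)^(1/b) = 0.5 * (648/784)^(1/-0.117) = 2.5478 cycles

2.5478 cycles


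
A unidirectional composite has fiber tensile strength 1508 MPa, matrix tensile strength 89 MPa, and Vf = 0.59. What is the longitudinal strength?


sigma_1 = sigma_f*Vf + sigma_m*(1-Vf) = 1508*0.59 + 89*0.41 = 926.2 MPa

926.2 MPa


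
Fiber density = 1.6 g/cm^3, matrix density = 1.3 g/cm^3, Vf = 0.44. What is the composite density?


rho_c = rho_f*Vf + rho_m*(1-Vf) = 1.6*0.44 + 1.3*0.56 = 1.432 g/cm^3

1.432 g/cm^3


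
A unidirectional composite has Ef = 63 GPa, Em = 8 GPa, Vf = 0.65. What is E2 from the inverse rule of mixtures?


1/E2 = Vf/Ef + (1-Vf)/Em = 0.65/63 + 0.35/8
E2 = 18.5 GPa

18.5 GPa


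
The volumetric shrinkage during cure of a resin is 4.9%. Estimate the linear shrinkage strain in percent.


Linear shrinkage ≈ vol_shrink/3 = 4.9/3 = 1.633%

1.633%


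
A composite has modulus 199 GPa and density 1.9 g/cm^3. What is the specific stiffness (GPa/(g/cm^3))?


Specific stiffness = E/rho = 199/1.9 = 104.7 GPa/(g/cm^3)

104.7 GPa/(g/cm^3)


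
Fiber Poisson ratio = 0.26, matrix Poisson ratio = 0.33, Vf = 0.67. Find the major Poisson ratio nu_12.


nu_12 = nu_f*Vf + nu_m*(1-Vf) = 0.26*0.67 + 0.33*0.33 = 0.2831

0.2831


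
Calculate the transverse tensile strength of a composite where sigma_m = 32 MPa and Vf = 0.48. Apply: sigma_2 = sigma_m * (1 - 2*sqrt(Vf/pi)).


factor = 1 - 2*sqrt(0.48/pi) = 0.2182
sigma_2 = 32 * 0.2182 = 6.98 MPa

6.98 MPa


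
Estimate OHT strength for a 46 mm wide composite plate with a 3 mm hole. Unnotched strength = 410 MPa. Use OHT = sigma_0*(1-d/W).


OHT = sigma_0*(1-d/W) = 410*(1-3/46) = 383.3 MPa

383.3 MPa


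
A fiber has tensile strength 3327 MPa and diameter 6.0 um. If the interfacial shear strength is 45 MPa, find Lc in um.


Lc = sigma_f * d / (2 * tau_i) = 3327 * 6.0 / (2 * 45) = 221.8 um

221.8 um


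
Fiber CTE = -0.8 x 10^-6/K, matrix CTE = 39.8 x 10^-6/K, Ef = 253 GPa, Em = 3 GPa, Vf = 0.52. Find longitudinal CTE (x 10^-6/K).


E1 = Ef*Vf + Em*(1-Vf) = 133.0
alpha_1 = (alpha_f*Ef*Vf + alpha_m*Em*(1-Vf))/E1 = -0.36 x 10^-6/K

-0.36 x 10^-6/K


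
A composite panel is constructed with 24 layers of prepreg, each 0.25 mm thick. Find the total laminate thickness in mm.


h = n * t_ply = 24 * 0.25 = 6.0 mm

6.0 mm


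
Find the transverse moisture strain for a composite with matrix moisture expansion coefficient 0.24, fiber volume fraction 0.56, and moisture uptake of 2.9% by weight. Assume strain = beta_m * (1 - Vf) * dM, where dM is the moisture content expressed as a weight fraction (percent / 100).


dM = 2.9/100 = 0.029
strain = beta_m * (1-Vf) * dM = 0.24 * 0.44 * 0.029 = 0.0030624

0.0030624


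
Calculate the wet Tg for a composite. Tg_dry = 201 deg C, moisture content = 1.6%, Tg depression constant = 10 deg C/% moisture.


Tg_wet = Tg_dry - k*moisture = 201 - 10*1.6 = 185.0 deg C

185.0 deg C


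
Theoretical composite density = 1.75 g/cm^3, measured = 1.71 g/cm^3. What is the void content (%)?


Void% = (rho_theo - rho_actual)/rho_theo * 100 = (1.75 - 1.71)/1.75 * 100 = 2.29%

2.29%


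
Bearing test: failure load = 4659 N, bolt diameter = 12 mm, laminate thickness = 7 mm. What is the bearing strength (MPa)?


sigma_br = F/(d*h) = 4659/(12*7) = 55.5 MPa

55.5 MPa


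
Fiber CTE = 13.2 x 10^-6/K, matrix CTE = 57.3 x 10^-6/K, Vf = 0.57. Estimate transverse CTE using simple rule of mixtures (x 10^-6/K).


alpha_2 = alpha_f*Vf + alpha_m*(1-Vf) = 13.2*0.57 + 57.3*0.43 = 32.2 x 10^-6/K

32.2 x 10^-6/K


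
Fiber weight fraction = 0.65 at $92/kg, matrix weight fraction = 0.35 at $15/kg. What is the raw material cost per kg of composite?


Cost = cost_f*Wf + cost_m*Wm = 92*0.65 + 15*0.35 = $65.05/kg

$65.05/kg


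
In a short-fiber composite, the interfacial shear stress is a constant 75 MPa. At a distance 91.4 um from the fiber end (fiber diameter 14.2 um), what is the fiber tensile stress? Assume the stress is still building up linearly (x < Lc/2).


Force balance: sigma_f * (pi*d^2/4) = tau * (pi*d) * x  ->  sigma_f = 4 * tau * x / d
sigma_f = 4 * 75 * 91.4 / 14.2 = 1931.0 MPa

1931.0 MPa


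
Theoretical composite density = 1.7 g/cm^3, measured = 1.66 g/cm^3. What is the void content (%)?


Void% = (rho_theo - rho_actual)/rho_theo * 100 = (1.7 - 1.66)/1.7 * 100 = 2.35%

2.35%


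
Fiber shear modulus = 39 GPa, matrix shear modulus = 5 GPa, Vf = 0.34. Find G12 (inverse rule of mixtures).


1/G12 = Vf/Gf + (1-Vf)/Gm = 0.34/39 + 0.66/5
G12 = 7.11 GPa

7.11 GPa


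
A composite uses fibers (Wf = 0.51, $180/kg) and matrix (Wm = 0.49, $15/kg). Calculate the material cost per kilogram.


Cost = cost_f*Wf + cost_m*Wm = 180*0.51 + 15*0.49 = $99.15/kg

$99.15/kg


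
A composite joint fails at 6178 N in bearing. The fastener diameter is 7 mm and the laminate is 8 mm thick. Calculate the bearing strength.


sigma_br = F/(d*h) = 6178/(7*8) = 110.3 MPa

110.3 MPa


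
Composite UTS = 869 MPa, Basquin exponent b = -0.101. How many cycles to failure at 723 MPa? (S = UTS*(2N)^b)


N = 0.5 * (S/UTS)^(1/b) = 0.5 * (723/869)^(1/-0.101) = 3.0894 cycles

3.0894 cycles


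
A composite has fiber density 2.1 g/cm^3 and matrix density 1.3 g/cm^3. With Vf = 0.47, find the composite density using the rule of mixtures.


rho_c = rho_f*Vf + rho_m*(1-Vf) = 2.1*0.47 + 1.3*0.53 = 1.676 g/cm^3

1.676 g/cm^3


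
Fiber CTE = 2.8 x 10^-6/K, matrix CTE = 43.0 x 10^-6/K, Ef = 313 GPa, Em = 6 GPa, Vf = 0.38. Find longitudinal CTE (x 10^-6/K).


E1 = Ef*Vf + Em*(1-Vf) = 122.66
alpha_1 = (alpha_f*Ef*Vf + alpha_m*Em*(1-Vf))/E1 = 4.02 x 10^-6/K

4.02 x 10^-6/K


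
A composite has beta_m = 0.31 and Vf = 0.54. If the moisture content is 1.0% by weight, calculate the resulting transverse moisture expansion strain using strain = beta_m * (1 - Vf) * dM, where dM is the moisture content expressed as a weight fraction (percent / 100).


dM = 1.0/100 = 0.01
strain = beta_m * (1-Vf) * dM = 0.31 * 0.46 * 0.01 = 0.001426

0.001426


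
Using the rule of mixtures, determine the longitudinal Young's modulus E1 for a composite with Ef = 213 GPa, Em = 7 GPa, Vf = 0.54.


E1 = Ef*Vf + Em*(1-Vf) = 213*0.54 + 7*0.46 = 118.24 GPa

118.24 GPa


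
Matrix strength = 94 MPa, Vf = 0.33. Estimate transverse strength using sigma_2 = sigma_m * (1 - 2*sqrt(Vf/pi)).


factor = 1 - 2*sqrt(0.33/pi) = 0.3518
sigma_2 = 94 * 0.3518 = 33.07 MPa

33.07 MPa


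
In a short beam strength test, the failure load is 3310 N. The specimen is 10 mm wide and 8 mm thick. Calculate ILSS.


ILSS = 3F/(4bh) = 3*3310/(4*10*8) = 31.03 MPa

31.03 MPa


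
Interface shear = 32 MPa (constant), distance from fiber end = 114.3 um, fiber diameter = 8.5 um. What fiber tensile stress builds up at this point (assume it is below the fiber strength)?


Force balance: sigma_f * (pi*d^2/4) = tau * (pi*d) * x  ->  sigma_f = 4 * tau * x / d
sigma_f = 4 * 32 * 114.3 / 8.5 = 1721.2 MPa

1721.2 MPa


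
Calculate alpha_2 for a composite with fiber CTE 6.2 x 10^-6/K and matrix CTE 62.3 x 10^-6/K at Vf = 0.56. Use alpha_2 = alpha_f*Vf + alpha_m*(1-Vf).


alpha_2 = alpha_f*Vf + alpha_m*(1-Vf) = 6.2*0.56 + 62.3*0.44 = 30.9 x 10^-6/K

30.9 x 10^-6/K


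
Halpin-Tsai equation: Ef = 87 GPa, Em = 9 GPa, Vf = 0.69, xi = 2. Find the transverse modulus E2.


eta = (Ef/Em - 1)/(Ef/Em + xi) = (9.6667 - 1)/(9.6667 + 2) = 0.7429
E2 = Em*(1+xi*eta*Vf)/(1-eta*Vf) = 37.39 GPa

37.39 GPa


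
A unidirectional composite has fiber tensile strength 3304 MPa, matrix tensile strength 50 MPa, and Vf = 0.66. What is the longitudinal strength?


sigma_1 = sigma_f*Vf + sigma_m*(1-Vf) = 3304*0.66 + 50*0.34 = 2197.6 MPa

2197.6 MPa


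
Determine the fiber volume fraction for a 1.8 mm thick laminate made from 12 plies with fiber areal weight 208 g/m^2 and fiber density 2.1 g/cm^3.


Vf = n * FAW / (rho_f * h * 1000) = 12 * 208 / (2.1 * 1.8 * 1000) = 0.6603

0.6603


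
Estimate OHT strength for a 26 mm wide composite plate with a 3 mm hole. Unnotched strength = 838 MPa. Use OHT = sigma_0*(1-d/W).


OHT = sigma_0*(1-d/W) = 838*(1-3/26) = 741.3 MPa

741.3 MPa


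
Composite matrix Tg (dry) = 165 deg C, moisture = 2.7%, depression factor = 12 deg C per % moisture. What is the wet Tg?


Tg_wet = Tg_dry - k*moisture = 165 - 12*2.7 = 132.6 deg C

132.6 deg C


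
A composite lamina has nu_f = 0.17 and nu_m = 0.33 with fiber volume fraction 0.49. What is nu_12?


nu_12 = nu_f*Vf + nu_m*(1-Vf) = 0.17*0.49 + 0.33*0.51 = 0.2516

0.2516


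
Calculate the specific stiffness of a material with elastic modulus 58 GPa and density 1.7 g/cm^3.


Specific stiffness = E/rho = 58/1.7 = 34.1 GPa/(g/cm^3)

34.1 GPa/(g/cm^3)


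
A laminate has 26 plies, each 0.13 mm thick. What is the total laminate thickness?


h = n * t_ply = 26 * 0.13 = 3.38 mm

3.38 mm


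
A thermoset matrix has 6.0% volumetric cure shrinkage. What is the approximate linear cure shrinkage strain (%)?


Linear shrinkage ≈ vol_shrink/3 = 6.0/3 = 2.0%

2.0%


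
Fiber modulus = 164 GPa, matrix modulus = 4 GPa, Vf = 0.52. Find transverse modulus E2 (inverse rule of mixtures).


1/E2 = Vf/Ef + (1-Vf)/Em = 0.52/164 + 0.48/4
E2 = 8.12 GPa

8.12 GPa


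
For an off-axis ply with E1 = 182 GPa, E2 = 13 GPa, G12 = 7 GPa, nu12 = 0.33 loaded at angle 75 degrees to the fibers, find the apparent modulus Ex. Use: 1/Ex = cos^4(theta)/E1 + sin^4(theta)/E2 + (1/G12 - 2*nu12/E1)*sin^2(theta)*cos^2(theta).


cos^4(75) = 0.004487, sin^4(75) = 0.870513, sin^2(75)*cos^2(75) = 0.0625
1/G12 - 2*nu12/E1 = 1/7 - 2*0.33/182 = 0.139231 GPa^-1
1/Ex = 0.004487/182 + 0.870513/13 + 0.139231*0.0625 = 0.0756891 GPa^-1
Ex = 13.21 GPa

13.21 GPa


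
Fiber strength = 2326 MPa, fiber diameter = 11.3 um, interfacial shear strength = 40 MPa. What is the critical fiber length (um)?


Lc = sigma_f * d / (2 * tau_i) = 2326 * 11.3 / (2 * 40) = 328.5 um

328.5 um


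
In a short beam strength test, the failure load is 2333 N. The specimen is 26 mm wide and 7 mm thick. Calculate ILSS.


ILSS = 3F/(4bh) = 3*2333/(4*26*7) = 9.61 MPa

9.61 MPa


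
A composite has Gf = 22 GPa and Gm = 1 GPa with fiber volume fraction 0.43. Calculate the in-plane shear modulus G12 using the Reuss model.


1/G12 = Vf/Gf + (1-Vf)/Gm = 0.43/22 + 0.57/1
G12 = 1.7 GPa

1.7 GPa


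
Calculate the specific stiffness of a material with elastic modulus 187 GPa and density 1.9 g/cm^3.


Specific stiffness = E/rho = 187/1.9 = 98.4 GPa/(g/cm^3)

98.4 GPa/(g/cm^3)


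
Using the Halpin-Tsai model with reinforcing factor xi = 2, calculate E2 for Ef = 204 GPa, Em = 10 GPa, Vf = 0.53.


eta = (Ef/Em - 1)/(Ef/Em + xi) = (20.4 - 1)/(20.4 + 2) = 0.8661
E2 = Em*(1+xi*eta*Vf)/(1-eta*Vf) = 35.45 GPa

35.45 GPa


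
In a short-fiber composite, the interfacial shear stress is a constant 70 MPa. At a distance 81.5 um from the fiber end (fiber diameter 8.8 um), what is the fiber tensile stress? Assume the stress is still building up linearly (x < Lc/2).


Force balance: sigma_f * (pi*d^2/4) = tau * (pi*d) * x  ->  sigma_f = 4 * tau * x / d
sigma_f = 4 * 70 * 81.5 / 8.8 = 2593.2 MPa

2593.2 MPa


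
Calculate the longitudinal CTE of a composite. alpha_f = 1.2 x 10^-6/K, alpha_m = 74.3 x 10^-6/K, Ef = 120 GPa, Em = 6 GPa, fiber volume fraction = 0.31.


E1 = Ef*Vf + Em*(1-Vf) = 41.34
alpha_1 = (alpha_f*Ef*Vf + alpha_m*Em*(1-Vf))/E1 = 8.52 x 10^-6/K

8.52 x 10^-6/K


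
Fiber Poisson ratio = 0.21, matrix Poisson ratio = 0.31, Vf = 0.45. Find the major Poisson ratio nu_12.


nu_12 = nu_f*Vf + nu_m*(1-Vf) = 0.21*0.45 + 0.31*0.55 = 0.265

0.265


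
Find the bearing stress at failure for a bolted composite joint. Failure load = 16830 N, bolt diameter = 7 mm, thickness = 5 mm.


sigma_br = F/(d*h) = 16830/(7*5) = 480.9 MPa

480.9 MPa


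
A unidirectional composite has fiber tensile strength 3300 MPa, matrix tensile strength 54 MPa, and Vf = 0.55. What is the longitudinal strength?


sigma_1 = sigma_f*Vf + sigma_m*(1-Vf) = 3300*0.55 + 54*0.45 = 1839.3 MPa

1839.3 MPa


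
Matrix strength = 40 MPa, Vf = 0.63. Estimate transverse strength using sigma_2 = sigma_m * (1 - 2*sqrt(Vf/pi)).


factor = 1 - 2*sqrt(0.63/pi) = 0.1044
sigma_2 = 40 * 0.1044 = 4.18 MPa

4.18 MPa


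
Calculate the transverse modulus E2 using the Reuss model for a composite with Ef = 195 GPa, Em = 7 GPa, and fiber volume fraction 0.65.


1/E2 = Vf/Ef + (1-Vf)/Em = 0.65/195 + 0.35/7
E2 = 18.75 GPa

18.75 GPa


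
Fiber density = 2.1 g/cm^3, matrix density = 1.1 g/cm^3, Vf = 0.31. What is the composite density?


rho_c = rho_f*Vf + rho_m*(1-Vf) = 2.1*0.31 + 1.1*0.69 = 1.41 g/cm^3

1.41 g/cm^3


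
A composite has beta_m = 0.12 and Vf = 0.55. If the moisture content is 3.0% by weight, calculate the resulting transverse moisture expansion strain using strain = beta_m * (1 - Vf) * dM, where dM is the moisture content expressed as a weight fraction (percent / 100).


dM = 3.0/100 = 0.03
strain = beta_m * (1-Vf) * dM = 0.12 * 0.45 * 0.03 = 0.00162

0.00162


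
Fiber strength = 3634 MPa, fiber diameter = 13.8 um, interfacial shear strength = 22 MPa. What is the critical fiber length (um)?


Lc = sigma_f * d / (2 * tau_i) = 3634 * 13.8 / (2 * 22) = 1139.8 um

1139.8 um


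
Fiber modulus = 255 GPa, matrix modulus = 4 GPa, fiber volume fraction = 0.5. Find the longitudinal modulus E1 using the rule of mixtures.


E1 = Ef*Vf + Em*(1-Vf) = 255*0.5 + 4*0.5 = 129.5 GPa

129.5 GPa


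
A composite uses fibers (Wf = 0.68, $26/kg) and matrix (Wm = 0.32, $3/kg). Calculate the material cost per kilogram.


Cost = cost_f*Wf + cost_m*Wm = 26*0.68 + 3*0.32 = $18.64/kg

$18.64/kg


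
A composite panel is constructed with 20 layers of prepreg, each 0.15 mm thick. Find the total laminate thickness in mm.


h = n * t_ply = 20 * 0.15 = 3.0 mm

3.0 mm


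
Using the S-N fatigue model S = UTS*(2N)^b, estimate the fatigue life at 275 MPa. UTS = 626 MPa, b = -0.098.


N = 0.5 * (S/UTS)^(1/b) = 0.5 * (275/626)^(1/-0.098) = 2209.4941 cycles

2209.4941 cycles


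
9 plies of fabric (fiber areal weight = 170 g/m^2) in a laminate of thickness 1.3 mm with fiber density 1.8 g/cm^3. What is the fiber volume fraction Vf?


Vf = n * FAW / (rho_f * h * 1000) = 9 * 170 / (1.8 * 1.3 * 1000) = 0.6538

0.6538


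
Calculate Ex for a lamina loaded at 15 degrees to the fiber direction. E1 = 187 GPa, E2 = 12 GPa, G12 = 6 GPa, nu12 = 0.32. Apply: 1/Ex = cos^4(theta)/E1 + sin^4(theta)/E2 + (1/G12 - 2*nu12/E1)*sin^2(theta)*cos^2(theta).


cos^4(15) = 0.870513, sin^4(15) = 0.004487, sin^2(15)*cos^2(15) = 0.0625
1/G12 - 2*nu12/E1 = 1/6 - 2*0.32/187 = 0.163244 GPa^-1
1/Ex = 0.870513/187 + 0.004487/12 + 0.163244*0.0625 = 0.0152319 GPa^-1
Ex = 65.65 GPa

65.65 GPa


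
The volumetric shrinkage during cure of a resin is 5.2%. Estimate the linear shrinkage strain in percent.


Linear shrinkage ≈ vol_shrink/3 = 5.2/3 = 1.733%

1.733%


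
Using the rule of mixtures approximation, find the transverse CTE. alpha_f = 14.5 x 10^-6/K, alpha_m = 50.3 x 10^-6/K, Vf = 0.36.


alpha_2 = alpha_f*Vf + alpha_m*(1-Vf) = 14.5*0.36 + 50.3*0.64 = 37.4 x 10^-6/K

37.4 x 10^-6/K


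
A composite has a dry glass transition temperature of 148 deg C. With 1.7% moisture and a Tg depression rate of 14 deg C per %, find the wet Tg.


Tg_wet = Tg_dry - k*moisture = 148 - 14*1.7 = 124.2 deg C

124.2 deg C


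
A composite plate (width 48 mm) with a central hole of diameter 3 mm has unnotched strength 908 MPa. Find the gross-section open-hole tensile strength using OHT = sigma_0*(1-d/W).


OHT = sigma_0*(1-d/W) = 908*(1-3/48) = 851.3 MPa

851.3 MPa


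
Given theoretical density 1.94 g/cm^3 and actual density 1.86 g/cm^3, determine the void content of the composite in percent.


Void% = (rho_theo - rho_actual)/rho_theo * 100 = (1.94 - 1.86)/1.94 * 100 = 4.12%

4.12%


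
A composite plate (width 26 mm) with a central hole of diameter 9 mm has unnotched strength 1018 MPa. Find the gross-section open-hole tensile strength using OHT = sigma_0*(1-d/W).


OHT = sigma_0*(1-d/W) = 1018*(1-9/26) = 665.6 MPa

665.6 MPa


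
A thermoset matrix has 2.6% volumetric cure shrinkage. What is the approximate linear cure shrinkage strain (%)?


Linear shrinkage ≈ vol_shrink/3 = 2.6/3 = 0.867%

0.867%


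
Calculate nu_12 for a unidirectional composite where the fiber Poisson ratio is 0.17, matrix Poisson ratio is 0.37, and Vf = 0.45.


nu_12 = nu_f*Vf + nu_m*(1-Vf) = 0.17*0.45 + 0.37*0.55 = 0.28

0.28


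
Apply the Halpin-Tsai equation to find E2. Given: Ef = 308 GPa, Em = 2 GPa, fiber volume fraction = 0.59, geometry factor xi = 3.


eta = (Ef/Em - 1)/(Ef/Em + xi) = (154.0 - 1)/(154.0 + 3) = 0.9745
E2 = Em*(1+xi*eta*Vf)/(1-eta*Vf) = 12.82 GPa

12.82 GPa


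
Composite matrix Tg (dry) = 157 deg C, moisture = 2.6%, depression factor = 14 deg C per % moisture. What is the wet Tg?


Tg_wet = Tg_dry - k*moisture = 157 - 14*2.6 = 120.6 deg C

120.6 deg C


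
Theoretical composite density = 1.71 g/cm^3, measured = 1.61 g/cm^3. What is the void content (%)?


Void% = (rho_theo - rho_actual)/rho_theo * 100 = (1.71 - 1.61)/1.71 * 100 = 5.85%

5.85%


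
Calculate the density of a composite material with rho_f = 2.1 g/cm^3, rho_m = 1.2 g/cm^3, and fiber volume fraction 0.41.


rho_c = rho_f*Vf + rho_m*(1-Vf) = 2.1*0.41 + 1.2*0.59 = 1.569 g/cm^3

1.569 g/cm^3


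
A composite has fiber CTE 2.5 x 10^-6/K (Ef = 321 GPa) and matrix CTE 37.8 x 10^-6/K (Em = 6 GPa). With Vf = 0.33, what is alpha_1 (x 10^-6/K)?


E1 = Ef*Vf + Em*(1-Vf) = 109.95
alpha_1 = (alpha_f*Ef*Vf + alpha_m*Em*(1-Vf))/E1 = 3.79 x 10^-6/K

3.79 x 10^-6/K


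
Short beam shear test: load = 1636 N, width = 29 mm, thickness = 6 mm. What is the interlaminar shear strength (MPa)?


ILSS = 3F/(4bh) = 3*1636/(4*29*6) = 7.05 MPa

7.05 MPa


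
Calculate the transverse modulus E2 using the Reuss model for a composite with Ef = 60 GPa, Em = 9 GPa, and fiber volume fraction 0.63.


1/E2 = Vf/Ef + (1-Vf)/Em = 0.63/60 + 0.37/9
E2 = 19.38 GPa

19.38 GPa


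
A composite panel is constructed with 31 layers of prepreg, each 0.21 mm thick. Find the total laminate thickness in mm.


h = n * t_ply = 31 * 0.21 = 6.51 mm

6.51 mm


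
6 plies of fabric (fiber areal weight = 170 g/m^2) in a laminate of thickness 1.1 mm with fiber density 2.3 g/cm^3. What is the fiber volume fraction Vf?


Vf = n * FAW / (rho_f * h * 1000) = 6 * 170 / (2.3 * 1.1 * 1000) = 0.4032

0.4032


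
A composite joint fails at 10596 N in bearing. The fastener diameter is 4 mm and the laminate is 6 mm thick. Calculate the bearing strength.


sigma_br = F/(d*h) = 10596/(4*6) = 441.5 MPa

441.5 MPa


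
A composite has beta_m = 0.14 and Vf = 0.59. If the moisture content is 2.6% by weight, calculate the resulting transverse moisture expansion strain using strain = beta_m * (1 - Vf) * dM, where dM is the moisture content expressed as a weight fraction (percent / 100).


dM = 2.6/100 = 0.026
strain = beta_m * (1-Vf) * dM = 0.14 * 0.41 * 0.026 = 0.0014924

0.0014924


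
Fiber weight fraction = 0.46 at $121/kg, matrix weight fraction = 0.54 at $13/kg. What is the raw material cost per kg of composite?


Cost = cost_f*Wf + cost_m*Wm = 121*0.46 + 13*0.54 = $62.68/kg

$62.68/kg


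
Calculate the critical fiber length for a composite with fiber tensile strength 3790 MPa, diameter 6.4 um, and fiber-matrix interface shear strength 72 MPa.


Lc = sigma_f * d / (2 * tau_i) = 3790 * 6.4 / (2 * 72) = 168.4 um

168.4 um
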